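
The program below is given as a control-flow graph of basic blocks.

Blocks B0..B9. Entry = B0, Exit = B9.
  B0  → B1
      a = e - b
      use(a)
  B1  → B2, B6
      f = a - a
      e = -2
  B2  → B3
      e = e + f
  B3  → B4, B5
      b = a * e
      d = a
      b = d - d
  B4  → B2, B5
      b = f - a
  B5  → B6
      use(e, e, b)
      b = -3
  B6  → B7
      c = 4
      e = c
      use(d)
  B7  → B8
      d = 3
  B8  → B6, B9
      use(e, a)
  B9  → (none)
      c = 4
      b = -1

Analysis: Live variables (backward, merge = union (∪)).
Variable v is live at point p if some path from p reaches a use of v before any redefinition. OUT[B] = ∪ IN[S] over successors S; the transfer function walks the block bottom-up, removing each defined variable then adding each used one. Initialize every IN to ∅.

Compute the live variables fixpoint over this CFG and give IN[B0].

Answer: {b, d, e}

Trace:
Fixpoint table:
  B0:   IN={b, d, e}   OUT={a, d}
  B1:   IN={a, d}   OUT={a, d, e, f}
  B2:   IN={a, e, f}   OUT={a, e, f}
  B3:   IN={a, e, f}   OUT={a, b, d, e, f}
  B4:   IN={a, d, e, f}   OUT={a, b, d, e, f}
  B5:   IN={a, b, d, e}   OUT={a, d}
  B6:   IN={a, d}   OUT={a, e}
  B7:   IN={a, e}   OUT={a, d, e}
  B8:   IN={a, d, e}   OUT={a, d}
  B9:   IN={}   OUT={}

Merge at B0: OUT[B0] = IN[B1] = {a, d}
Applying B0's transfer function to that OUT value gives IN[B0] (row B0 above).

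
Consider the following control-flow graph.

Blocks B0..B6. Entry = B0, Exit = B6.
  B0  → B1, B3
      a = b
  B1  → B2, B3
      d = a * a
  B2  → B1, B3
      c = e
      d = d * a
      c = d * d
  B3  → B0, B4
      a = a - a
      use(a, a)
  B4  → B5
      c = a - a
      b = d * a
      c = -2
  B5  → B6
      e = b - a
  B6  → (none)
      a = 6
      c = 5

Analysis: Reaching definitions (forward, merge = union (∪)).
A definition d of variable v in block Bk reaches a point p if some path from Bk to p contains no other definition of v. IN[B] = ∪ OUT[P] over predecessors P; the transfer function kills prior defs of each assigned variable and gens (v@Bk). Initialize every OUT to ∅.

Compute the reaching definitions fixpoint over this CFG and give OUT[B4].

Answer: {a@B3, b@B4, c@B4, d@B1, d@B2}

Trace:
Fixpoint table:
  B0: | IN={a@B3, c@B2, d@B1, d@B2} | OUT={a@B0, c@B2, d@B1, d@B2}
  B1: | IN={a@B0, c@B2, d@B1, d@B2} | OUT={a@B0, c@B2, d@B1}
  B2: | IN={a@B0, c@B2, d@B1} | OUT={a@B0, c@B2, d@B2}
  B3: | IN={a@B0, c@B2, d@B1, d@B2} | OUT={a@B3, c@B2, d@B1, d@B2}
  B4: | IN={a@B3, c@B2, d@B1, d@B2} | OUT={a@B3, b@B4, c@B4, d@B1, d@B2}
  B5: | IN={a@B3, b@B4, c@B4, d@B1, d@B2} | OUT={a@B3, b@B4, c@B4, d@B1, d@B2, e@B5}
  B6: | IN={a@B3, b@B4, c@B4, d@B1, d@B2, e@B5} | OUT={a@B6, b@B4, c@B6, d@B1, d@B2, e@B5}

Merge at B4: IN[B4] = OUT[B3] = {a@B3, c@B2, d@B1, d@B2}
Applying B4's transfer function to that IN value gives OUT[B4] (row B4 above).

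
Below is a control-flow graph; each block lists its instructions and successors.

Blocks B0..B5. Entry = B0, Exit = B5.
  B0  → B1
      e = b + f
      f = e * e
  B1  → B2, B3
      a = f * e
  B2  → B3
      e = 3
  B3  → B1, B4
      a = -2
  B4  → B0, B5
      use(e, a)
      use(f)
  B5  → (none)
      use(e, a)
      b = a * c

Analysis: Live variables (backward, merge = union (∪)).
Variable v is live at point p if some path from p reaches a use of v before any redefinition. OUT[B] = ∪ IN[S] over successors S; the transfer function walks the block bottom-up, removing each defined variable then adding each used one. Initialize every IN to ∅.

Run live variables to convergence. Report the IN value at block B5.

Fixpoint table:
  B0:  IN={b, c, f}  OUT={b, c, e, f}
  B1:  IN={b, c, e, f}  OUT={b, c, e, f}
  B2:  IN={b, c, f}  OUT={b, c, e, f}
  B3:  IN={b, c, e, f}  OUT={a, b, c, e, f}
  B4:  IN={a, b, c, e, f}  OUT={a, b, c, e, f}
  B5:  IN={a, c, e}  OUT={}

B5 is the boundary node: OUT[B5] = {}
Applying B5's transfer function to that OUT value gives IN[B5] (row B5 above).

Answer: {a, c, e}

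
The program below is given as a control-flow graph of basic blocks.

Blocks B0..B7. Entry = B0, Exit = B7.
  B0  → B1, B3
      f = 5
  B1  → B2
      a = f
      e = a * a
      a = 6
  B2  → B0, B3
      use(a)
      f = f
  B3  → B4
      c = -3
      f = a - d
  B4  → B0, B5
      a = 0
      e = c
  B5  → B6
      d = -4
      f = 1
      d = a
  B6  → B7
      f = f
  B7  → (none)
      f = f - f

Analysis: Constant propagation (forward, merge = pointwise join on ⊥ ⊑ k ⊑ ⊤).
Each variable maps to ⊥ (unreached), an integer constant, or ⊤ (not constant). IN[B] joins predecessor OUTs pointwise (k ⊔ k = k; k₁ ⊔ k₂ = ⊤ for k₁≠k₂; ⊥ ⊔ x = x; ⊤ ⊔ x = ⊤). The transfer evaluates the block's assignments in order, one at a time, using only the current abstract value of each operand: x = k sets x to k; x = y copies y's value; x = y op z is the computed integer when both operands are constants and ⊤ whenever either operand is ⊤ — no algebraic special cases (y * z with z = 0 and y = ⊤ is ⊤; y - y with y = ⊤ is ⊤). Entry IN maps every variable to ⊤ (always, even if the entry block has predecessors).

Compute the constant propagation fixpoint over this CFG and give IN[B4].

Per-block solution:
  B0:   IN=(all ⊤)   OUT={f:5; rest ⊤}
  B1:   IN={f:5; rest ⊤}   OUT={a:6, e:25, f:5; rest ⊤}
  B2:   IN={a:6, e:25, f:5; rest ⊤}   OUT={a:6, e:25, f:5; rest ⊤}
  B3:   IN={f:5; rest ⊤}   OUT={c:-3; rest ⊤}
  B4:   IN={c:-3; rest ⊤}   OUT={a:0, c:-3, e:-3; rest ⊤}
  B5:   IN={a:0, c:-3, e:-3; rest ⊤}   OUT={a:0, c:-3, d:0, e:-3, f:1; rest ⊤}
  B6:   IN={a:0, c:-3, d:0, e:-3, f:1; rest ⊤}   OUT={a:0, c:-3, d:0, e:-3, f:1; rest ⊤}
  B7:   IN={a:0, c:-3, d:0, e:-3, f:1; rest ⊤}   OUT={a:0, c:-3, d:0, e:-3, f:0; rest ⊤}

Merge at B4: IN[B4] = OUT[B3] = {a: ⊤, b: ⊤, c: -3, d: ⊤, e: ⊤, f: ⊤}

Answer: {a: ⊤, b: ⊤, c: -3, d: ⊤, e: ⊤, f: ⊤}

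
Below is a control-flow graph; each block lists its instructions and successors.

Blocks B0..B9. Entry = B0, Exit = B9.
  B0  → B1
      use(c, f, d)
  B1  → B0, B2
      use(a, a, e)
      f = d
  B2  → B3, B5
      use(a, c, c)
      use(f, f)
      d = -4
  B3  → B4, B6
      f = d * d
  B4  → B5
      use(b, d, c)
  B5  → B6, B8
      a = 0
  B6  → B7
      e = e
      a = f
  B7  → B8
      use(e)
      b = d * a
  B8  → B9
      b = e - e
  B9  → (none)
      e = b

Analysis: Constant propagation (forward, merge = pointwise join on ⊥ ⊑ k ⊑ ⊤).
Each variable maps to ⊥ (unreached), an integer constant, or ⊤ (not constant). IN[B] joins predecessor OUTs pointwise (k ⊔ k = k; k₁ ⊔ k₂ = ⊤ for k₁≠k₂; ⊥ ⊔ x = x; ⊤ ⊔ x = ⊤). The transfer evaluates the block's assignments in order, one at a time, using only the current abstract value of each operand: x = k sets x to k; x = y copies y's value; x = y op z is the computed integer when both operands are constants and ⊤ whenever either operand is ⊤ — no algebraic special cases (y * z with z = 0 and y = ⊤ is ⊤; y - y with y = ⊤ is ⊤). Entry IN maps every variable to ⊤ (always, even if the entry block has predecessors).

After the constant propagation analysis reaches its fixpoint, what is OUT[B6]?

Answer: {a: ⊤, b: ⊤, c: ⊤, d: -4, e: ⊤, f: ⊤}

Working:
Converged values:
  B0: | IN=(all ⊤) | OUT=(all ⊤)
  B1: | IN=(all ⊤) | OUT=(all ⊤)
  B2: | IN=(all ⊤) | OUT={d:-4; rest ⊤}
  B3: | IN={d:-4; rest ⊤} | OUT={d:-4, f:16; rest ⊤}
  B4: | IN={d:-4, f:16; rest ⊤} | OUT={d:-4, f:16; rest ⊤}
  B5: | IN={d:-4; rest ⊤} | OUT={a:0, d:-4; rest ⊤}
  B6: | IN={d:-4; rest ⊤} | OUT={d:-4; rest ⊤}
  B7: | IN={d:-4; rest ⊤} | OUT={d:-4; rest ⊤}
  B8: | IN={d:-4; rest ⊤} | OUT={d:-4; rest ⊤}
  B9: | IN={d:-4; rest ⊤} | OUT={d:-4; rest ⊤}

Merge at B6: IN[B6] = OUT[B3] ⊔ OUT[B5] = {a: ⊤, b: ⊤, c: ⊤, d: -4, e: ⊤, f: ⊤}
Applying B6's transfer function to that IN value gives OUT[B6] (row B6 above).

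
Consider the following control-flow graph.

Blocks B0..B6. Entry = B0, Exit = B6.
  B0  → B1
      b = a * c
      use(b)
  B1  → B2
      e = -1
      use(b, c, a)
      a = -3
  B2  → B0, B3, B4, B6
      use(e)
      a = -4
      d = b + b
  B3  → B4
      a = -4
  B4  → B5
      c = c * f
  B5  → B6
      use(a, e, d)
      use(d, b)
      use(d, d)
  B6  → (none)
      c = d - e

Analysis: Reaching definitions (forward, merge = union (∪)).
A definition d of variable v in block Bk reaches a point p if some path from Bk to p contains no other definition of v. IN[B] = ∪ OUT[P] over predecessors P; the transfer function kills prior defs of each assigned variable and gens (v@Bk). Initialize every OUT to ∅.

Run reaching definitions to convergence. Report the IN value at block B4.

Answer: {a@B2, a@B3, b@B0, d@B2, e@B1}

Working:
Per-block solution:
  B0:   IN={a@B2, b@B0, d@B2, e@B1}   OUT={a@B2, b@B0, d@B2, e@B1}
  B1:   IN={a@B2, b@B0, d@B2, e@B1}   OUT={a@B1, b@B0, d@B2, e@B1}
  B2:   IN={a@B1, b@B0, d@B2, e@B1}   OUT={a@B2, b@B0, d@B2, e@B1}
  B3:   IN={a@B2, b@B0, d@B2, e@B1}   OUT={a@B3, b@B0, d@B2, e@B1}
  B4:   IN={a@B2, a@B3, b@B0, d@B2, e@B1}   OUT={a@B2, a@B3, b@B0, c@B4, d@B2, e@B1}
  B5:   IN={a@B2, a@B3, b@B0, c@B4, d@B2, e@B1}   OUT={a@B2, a@B3, b@B0, c@B4, d@B2, e@B1}
  B6:   IN={a@B2, a@B3, b@B0, c@B4, d@B2, e@B1}   OUT={a@B2, a@B3, b@B0, c@B6, d@B2, e@B1}

Merge at B4: IN[B4] = OUT[B2] ⊔ OUT[B3] = {a@B2, a@B3, b@B0, d@B2, e@B1}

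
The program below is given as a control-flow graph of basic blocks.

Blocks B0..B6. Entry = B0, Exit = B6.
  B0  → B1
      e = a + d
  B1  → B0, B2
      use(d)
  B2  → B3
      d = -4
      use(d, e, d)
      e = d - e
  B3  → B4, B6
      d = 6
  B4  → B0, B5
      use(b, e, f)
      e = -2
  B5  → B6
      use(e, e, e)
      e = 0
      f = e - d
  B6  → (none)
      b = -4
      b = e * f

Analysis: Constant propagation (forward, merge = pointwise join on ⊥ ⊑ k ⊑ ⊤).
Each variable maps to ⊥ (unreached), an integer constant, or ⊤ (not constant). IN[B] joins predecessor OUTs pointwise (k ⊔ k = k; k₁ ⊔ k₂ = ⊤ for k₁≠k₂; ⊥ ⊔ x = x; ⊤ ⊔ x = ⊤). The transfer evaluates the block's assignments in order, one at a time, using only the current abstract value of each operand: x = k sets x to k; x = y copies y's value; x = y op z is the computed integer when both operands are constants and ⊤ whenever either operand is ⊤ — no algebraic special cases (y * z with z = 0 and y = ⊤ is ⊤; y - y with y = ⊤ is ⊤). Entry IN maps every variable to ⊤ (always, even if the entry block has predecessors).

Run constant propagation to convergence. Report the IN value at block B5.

Fixpoint table:
  B0: | IN=(all ⊤) | OUT=(all ⊤)
  B1: | IN=(all ⊤) | OUT=(all ⊤)
  B2: | IN=(all ⊤) | OUT={d:-4; rest ⊤}
  B3: | IN={d:-4; rest ⊤} | OUT={d:6; rest ⊤}
  B4: | IN={d:6; rest ⊤} | OUT={d:6, e:-2; rest ⊤}
  B5: | IN={d:6, e:-2; rest ⊤} | OUT={d:6, e:0, f:-6; rest ⊤}
  B6: | IN={d:6; rest ⊤} | OUT={d:6; rest ⊤}

Merge at B5: IN[B5] = OUT[B4] = {a: ⊤, b: ⊤, c: ⊤, d: 6, e: -2, f: ⊤}

Answer: {a: ⊤, b: ⊤, c: ⊤, d: 6, e: -2, f: ⊤}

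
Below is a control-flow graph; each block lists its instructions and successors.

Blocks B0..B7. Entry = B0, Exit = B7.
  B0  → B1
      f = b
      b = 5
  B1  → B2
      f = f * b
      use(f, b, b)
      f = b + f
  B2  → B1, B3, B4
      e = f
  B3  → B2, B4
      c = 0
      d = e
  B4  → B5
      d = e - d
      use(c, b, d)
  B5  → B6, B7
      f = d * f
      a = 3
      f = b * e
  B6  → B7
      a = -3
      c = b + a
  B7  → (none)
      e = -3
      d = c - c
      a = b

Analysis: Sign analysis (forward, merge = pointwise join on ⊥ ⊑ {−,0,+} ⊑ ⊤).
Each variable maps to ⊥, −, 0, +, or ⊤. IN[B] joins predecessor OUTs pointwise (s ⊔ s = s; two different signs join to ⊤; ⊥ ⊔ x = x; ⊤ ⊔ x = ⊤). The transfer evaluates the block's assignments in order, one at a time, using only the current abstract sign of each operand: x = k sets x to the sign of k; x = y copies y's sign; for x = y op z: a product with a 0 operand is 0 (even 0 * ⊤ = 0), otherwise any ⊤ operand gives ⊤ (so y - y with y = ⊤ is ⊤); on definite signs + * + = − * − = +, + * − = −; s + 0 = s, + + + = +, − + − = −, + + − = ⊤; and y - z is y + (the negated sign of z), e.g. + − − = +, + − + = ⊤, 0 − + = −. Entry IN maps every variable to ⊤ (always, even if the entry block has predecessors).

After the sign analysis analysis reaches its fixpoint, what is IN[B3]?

Per-block solution:
  B0:   IN=(all ⊤)   OUT={b:+; rest ⊤}
  B1:   IN={b:+; rest ⊤}   OUT={b:+; rest ⊤}
  B2:   IN={b:+; rest ⊤}   OUT={b:+; rest ⊤}
  B3:   IN={b:+; rest ⊤}   OUT={b:+, c:0; rest ⊤}
  B4:   IN={b:+; rest ⊤}   OUT={b:+; rest ⊤}
  B5:   IN={b:+; rest ⊤}   OUT={a:+, b:+; rest ⊤}
  B6:   IN={a:+, b:+; rest ⊤}   OUT={a:-, b:+; rest ⊤}
  B7:   IN={b:+; rest ⊤}   OUT={a:+, b:+, e:-; rest ⊤}

Merge at B3: IN[B3] = OUT[B2] = {a: ⊤, b: +, c: ⊤, d: ⊤, e: ⊤, f: ⊤}

Answer: {a: ⊤, b: +, c: ⊤, d: ⊤, e: ⊤, f: ⊤}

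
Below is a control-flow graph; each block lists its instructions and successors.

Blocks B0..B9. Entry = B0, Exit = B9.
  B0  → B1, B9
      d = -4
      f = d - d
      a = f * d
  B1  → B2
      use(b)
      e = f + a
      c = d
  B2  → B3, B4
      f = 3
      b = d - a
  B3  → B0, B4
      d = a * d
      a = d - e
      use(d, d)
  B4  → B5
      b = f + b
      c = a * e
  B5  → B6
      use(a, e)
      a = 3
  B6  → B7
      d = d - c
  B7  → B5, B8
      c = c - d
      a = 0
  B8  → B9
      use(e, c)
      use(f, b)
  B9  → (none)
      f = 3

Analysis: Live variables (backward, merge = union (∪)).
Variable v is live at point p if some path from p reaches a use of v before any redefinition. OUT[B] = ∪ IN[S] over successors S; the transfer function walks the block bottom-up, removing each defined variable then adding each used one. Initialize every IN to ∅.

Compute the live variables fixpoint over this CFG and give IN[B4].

Converged values:
  B0: | IN={b} | OUT={a, b, d, f}
  B1: | IN={a, b, d, f} | OUT={a, d, e}
  B2: | IN={a, d, e} | OUT={a, b, d, e, f}
  B3: | IN={a, b, d, e, f} | OUT={a, b, d, e, f}
  B4: | IN={a, b, d, e, f} | OUT={a, b, c, d, e, f}
  B5: | IN={a, b, c, d, e, f} | OUT={b, c, d, e, f}
  B6: | IN={b, c, d, e, f} | OUT={b, c, d, e, f}
  B7: | IN={b, c, d, e, f} | OUT={a, b, c, d, e, f}
  B8: | IN={b, c, e, f} | OUT={}
  B9: | IN={} | OUT={}

Merge at B4: OUT[B4] = IN[B5] = {a, b, c, d, e, f}
Applying B4's transfer function to that OUT value gives IN[B4] (row B4 above).

Answer: {a, b, d, e, f}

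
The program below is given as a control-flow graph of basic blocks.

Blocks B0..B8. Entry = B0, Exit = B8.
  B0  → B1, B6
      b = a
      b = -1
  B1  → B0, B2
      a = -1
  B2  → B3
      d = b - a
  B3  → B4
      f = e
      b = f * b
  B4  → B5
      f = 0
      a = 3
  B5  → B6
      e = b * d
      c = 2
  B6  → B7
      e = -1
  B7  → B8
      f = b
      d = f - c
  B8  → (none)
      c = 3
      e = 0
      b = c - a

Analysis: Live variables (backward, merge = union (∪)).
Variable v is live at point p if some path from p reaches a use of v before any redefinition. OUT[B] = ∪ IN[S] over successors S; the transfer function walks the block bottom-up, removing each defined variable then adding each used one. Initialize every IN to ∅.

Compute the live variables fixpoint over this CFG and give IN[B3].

Answer: {b, d, e}

Working:
Fixpoint table:
  B0: | IN={a, c, e} | OUT={a, b, c, e}
  B1: | IN={b, c, e} | OUT={a, b, c, e}
  B2: | IN={a, b, e} | OUT={b, d, e}
  B3: | IN={b, d, e} | OUT={b, d}
  B4: | IN={b, d} | OUT={a, b, d}
  B5: | IN={a, b, d} | OUT={a, b, c}
  B6: | IN={a, b, c} | OUT={a, b, c}
  B7: | IN={a, b, c} | OUT={a}
  B8: | IN={a} | OUT={}

Merge at B3: OUT[B3] = IN[B4] = {b, d}
Applying B3's transfer function to that OUT value gives IN[B3] (row B3 above).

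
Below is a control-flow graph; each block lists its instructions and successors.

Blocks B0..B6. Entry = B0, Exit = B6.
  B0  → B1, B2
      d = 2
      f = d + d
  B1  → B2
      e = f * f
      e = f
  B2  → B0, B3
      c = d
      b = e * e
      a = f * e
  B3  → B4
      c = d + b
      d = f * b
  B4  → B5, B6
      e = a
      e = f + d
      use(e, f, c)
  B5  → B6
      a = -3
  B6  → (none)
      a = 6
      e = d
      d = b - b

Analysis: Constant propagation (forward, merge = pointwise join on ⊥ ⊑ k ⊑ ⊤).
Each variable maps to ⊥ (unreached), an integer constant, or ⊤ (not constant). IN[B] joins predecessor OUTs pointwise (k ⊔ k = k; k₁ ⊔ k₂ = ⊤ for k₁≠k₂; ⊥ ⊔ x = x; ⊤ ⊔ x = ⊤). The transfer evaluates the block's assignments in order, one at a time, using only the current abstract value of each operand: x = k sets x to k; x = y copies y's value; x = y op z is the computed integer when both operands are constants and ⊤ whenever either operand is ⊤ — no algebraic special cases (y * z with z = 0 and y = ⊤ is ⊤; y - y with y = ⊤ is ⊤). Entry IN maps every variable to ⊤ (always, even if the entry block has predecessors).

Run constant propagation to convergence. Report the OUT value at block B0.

Fixpoint table:
  B0:   IN=(all ⊤)   OUT={d:2, f:4; rest ⊤}
  B1:   IN={d:2, f:4; rest ⊤}   OUT={d:2, e:4, f:4; rest ⊤}
  B2:   IN={d:2, f:4; rest ⊤}   OUT={c:2, d:2, f:4; rest ⊤}
  B3:   IN={c:2, d:2, f:4; rest ⊤}   OUT={f:4; rest ⊤}
  B4:   IN={f:4; rest ⊤}   OUT={f:4; rest ⊤}
  B5:   IN={f:4; rest ⊤}   OUT={a:-3, f:4; rest ⊤}
  B6:   IN={f:4; rest ⊤}   OUT={a:6, f:4; rest ⊤}

Merge at B0 (entry node, so the boundary value (all ⊤) is joined with the incoming edge(s)): IN[B0] = (all ⊤) ⊔ OUT[B2] = {a: ⊤, b: ⊤, c: ⊤, d: ⊤, e: ⊤, f: ⊤}
Applying B0's transfer function to that IN value gives OUT[B0] (row B0 above).

Answer: {a: ⊤, b: ⊤, c: ⊤, d: 2, e: ⊤, f: 4}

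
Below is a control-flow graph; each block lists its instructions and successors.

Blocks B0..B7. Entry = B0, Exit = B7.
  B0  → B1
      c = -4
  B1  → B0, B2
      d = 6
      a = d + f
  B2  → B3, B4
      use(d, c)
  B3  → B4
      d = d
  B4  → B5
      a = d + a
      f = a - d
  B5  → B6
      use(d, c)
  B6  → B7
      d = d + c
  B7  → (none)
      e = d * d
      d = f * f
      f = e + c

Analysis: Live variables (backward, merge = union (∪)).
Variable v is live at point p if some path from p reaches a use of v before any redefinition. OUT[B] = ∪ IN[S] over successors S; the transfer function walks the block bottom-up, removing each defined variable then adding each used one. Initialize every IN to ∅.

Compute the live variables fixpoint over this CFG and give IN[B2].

Answer: {a, c, d}

Working:
Per-block solution:
  B0: | IN={f} | OUT={c, f}
  B1: | IN={c, f} | OUT={a, c, d, f}
  B2: | IN={a, c, d} | OUT={a, c, d}
  B3: | IN={a, c, d} | OUT={a, c, d}
  B4: | IN={a, c, d} | OUT={c, d, f}
  B5: | IN={c, d, f} | OUT={c, d, f}
  B6: | IN={c, d, f} | OUT={c, d, f}
  B7: | IN={c, d, f} | OUT={}

Merge at B2: OUT[B2] = IN[B3] ⊔ IN[B4] = {a, c, d}
Applying B2's transfer function to that OUT value gives IN[B2] (row B2 above).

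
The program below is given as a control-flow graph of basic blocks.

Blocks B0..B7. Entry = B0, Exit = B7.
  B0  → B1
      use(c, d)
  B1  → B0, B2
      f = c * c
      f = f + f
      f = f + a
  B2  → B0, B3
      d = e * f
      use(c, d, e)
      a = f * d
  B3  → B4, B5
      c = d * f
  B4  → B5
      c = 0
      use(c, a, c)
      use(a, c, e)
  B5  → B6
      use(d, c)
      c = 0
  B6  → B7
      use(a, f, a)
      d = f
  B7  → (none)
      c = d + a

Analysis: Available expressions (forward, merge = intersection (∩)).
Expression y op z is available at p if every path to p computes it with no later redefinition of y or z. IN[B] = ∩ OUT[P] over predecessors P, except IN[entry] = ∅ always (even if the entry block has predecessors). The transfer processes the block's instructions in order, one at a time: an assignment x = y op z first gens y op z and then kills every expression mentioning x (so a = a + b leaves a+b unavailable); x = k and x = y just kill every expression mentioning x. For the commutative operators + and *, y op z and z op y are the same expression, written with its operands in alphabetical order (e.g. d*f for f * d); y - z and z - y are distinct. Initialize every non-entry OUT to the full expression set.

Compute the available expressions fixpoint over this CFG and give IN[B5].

Answer: {d*f, e*f}

Working:
Fixpoint table:
  B0: | IN={} | OUT={}
  B1: | IN={} | OUT={c*c}
  B2: | IN={c*c} | OUT={c*c, d*f, e*f}
  B3: | IN={c*c, d*f, e*f} | OUT={d*f, e*f}
  B4: | IN={d*f, e*f} | OUT={d*f, e*f}
  B5: | IN={d*f, e*f} | OUT={d*f, e*f}
  B6: | IN={d*f, e*f} | OUT={e*f}
  B7: | IN={e*f} | OUT={a+d, e*f}

Merge at B5: IN[B5] = OUT[B3] ∩ OUT[B4] = {d*f, e*f}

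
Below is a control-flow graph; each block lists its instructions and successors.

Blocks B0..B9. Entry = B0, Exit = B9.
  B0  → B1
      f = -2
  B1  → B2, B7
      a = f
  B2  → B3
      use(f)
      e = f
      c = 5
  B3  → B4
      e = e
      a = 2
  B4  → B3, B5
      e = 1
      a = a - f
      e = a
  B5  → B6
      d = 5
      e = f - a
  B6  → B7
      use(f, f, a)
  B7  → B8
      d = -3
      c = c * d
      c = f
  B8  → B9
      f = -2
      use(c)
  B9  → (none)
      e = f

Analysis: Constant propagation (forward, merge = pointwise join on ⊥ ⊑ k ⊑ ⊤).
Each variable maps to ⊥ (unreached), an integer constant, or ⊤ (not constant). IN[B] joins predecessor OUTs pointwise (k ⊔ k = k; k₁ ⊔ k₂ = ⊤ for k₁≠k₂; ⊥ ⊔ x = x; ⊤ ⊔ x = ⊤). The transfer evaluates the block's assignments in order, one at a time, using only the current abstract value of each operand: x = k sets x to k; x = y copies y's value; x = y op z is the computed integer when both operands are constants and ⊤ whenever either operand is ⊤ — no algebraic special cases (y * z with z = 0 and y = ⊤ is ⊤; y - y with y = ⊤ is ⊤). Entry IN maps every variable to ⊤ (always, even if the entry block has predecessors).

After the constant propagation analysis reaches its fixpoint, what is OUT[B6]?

Answer: {a: 4, b: ⊤, c: 5, d: 5, e: -6, f: -2}

Derivation:
Converged values:
  B0:   IN=(all ⊤)   OUT={f:-2; rest ⊤}
  B1:   IN={f:-2; rest ⊤}   OUT={a:-2, f:-2; rest ⊤}
  B2:   IN={a:-2, f:-2; rest ⊤}   OUT={a:-2, c:5, e:-2, f:-2; rest ⊤}
  B3:   IN={c:5, f:-2; rest ⊤}   OUT={a:2, c:5, f:-2; rest ⊤}
  B4:   IN={a:2, c:5, f:-2; rest ⊤}   OUT={a:4, c:5, e:4, f:-2; rest ⊤}
  B5:   IN={a:4, c:5, e:4, f:-2; rest ⊤}   OUT={a:4, c:5, d:5, e:-6, f:-2; rest ⊤}
  B6:   IN={a:4, c:5, d:5, e:-6, f:-2; rest ⊤}   OUT={a:4, c:5, d:5, e:-6, f:-2; rest ⊤}
  B7:   IN={f:-2; rest ⊤}   OUT={c:-2, d:-3, f:-2; rest ⊤}
  B8:   IN={c:-2, d:-3, f:-2; rest ⊤}   OUT={c:-2, d:-3, f:-2; rest ⊤}
  B9:   IN={c:-2, d:-3, f:-2; rest ⊤}   OUT={c:-2, d:-3, e:-2, f:-2; rest ⊤}

Merge at B6: IN[B6] = OUT[B5] = {a: 4, b: ⊤, c: 5, d: 5, e: -6, f: -2}
Applying B6's transfer function to that IN value gives OUT[B6] (row B6 above).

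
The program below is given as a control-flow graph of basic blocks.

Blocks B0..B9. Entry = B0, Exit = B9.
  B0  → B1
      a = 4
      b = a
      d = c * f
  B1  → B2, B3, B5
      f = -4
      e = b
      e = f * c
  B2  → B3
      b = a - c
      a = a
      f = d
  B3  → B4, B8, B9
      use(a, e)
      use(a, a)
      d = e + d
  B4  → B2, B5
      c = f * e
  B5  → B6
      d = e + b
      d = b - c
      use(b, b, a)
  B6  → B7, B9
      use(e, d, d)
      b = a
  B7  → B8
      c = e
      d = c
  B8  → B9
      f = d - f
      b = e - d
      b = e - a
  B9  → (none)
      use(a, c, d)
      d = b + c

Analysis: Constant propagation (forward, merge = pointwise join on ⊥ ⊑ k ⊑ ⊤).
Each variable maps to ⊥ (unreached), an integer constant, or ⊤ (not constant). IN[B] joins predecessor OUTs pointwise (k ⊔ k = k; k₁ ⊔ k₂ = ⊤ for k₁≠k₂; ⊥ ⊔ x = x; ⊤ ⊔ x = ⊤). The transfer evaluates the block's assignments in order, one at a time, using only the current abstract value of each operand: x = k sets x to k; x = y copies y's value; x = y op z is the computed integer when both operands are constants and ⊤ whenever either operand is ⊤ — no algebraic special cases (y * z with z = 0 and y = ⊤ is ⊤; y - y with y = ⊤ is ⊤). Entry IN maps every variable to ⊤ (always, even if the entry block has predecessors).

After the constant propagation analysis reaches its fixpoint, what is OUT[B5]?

Fixpoint table:
  B0:  IN=(all ⊤)  OUT={a:4, b:4; rest ⊤}
  B1:  IN={a:4, b:4; rest ⊤}  OUT={a:4, b:4, f:-4; rest ⊤}
  B2:  IN={a:4; rest ⊤}  OUT={a:4; rest ⊤}
  B3:  IN={a:4; rest ⊤}  OUT={a:4; rest ⊤}
  B4:  IN={a:4; rest ⊤}  OUT={a:4; rest ⊤}
  B5:  IN={a:4; rest ⊤}  OUT={a:4; rest ⊤}
  B6:  IN={a:4; rest ⊤}  OUT={a:4, b:4; rest ⊤}
  B7:  IN={a:4, b:4; rest ⊤}  OUT={a:4, b:4; rest ⊤}
  B8:  IN={a:4; rest ⊤}  OUT={a:4; rest ⊤}
  B9:  IN={a:4; rest ⊤}  OUT={a:4; rest ⊤}

Merge at B5: IN[B5] = OUT[B1] ⊔ OUT[B4] = {a: 4, b: ⊤, c: ⊤, d: ⊤, e: ⊤, f: ⊤}
Applying B5's transfer function to that IN value gives OUT[B5] (row B5 above).

Answer: {a: 4, b: ⊤, c: ⊤, d: ⊤, e: ⊤, f: ⊤}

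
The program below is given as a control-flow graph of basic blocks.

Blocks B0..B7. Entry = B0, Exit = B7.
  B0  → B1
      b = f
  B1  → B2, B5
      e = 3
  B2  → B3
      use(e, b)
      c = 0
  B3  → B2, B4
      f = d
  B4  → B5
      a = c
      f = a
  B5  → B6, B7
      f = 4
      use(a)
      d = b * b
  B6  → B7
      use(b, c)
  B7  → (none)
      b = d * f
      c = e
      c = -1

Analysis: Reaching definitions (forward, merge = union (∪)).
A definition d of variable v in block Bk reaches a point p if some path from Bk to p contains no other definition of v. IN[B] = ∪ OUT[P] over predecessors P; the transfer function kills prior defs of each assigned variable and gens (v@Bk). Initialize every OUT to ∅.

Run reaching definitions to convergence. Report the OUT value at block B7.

Fixpoint table:
  B0:  IN={}  OUT={b@B0}
  B1:  IN={b@B0}  OUT={b@B0, e@B1}
  B2:  IN={b@B0, c@B2, e@B1, f@B3}  OUT={b@B0, c@B2, e@B1, f@B3}
  B3:  IN={b@B0, c@B2, e@B1, f@B3}  OUT={b@B0, c@B2, e@B1, f@B3}
  B4:  IN={b@B0, c@B2, e@B1, f@B3}  OUT={a@B4, b@B0, c@B2, e@B1, f@B4}
  B5:  IN={a@B4, b@B0, c@B2, e@B1, f@B4}  OUT={a@B4, b@B0, c@B2, d@B5, e@B1, f@B5}
  B6:  IN={a@B4, b@B0, c@B2, d@B5, e@B1, f@B5}  OUT={a@B4, b@B0, c@B2, d@B5, e@B1, f@B5}
  B7:  IN={a@B4, b@B0, c@B2, d@B5, e@B1, f@B5}  OUT={a@B4, b@B7, c@B7, d@B5, e@B1, f@B5}

Merge at B7: IN[B7] = OUT[B5] ⊔ OUT[B6] = {a@B4, b@B0, c@B2, d@B5, e@B1, f@B5}
Applying B7's transfer function to that IN value gives OUT[B7] (row B7 above).

Answer: {a@B4, b@B7, c@B7, d@B5, e@B1, f@B5}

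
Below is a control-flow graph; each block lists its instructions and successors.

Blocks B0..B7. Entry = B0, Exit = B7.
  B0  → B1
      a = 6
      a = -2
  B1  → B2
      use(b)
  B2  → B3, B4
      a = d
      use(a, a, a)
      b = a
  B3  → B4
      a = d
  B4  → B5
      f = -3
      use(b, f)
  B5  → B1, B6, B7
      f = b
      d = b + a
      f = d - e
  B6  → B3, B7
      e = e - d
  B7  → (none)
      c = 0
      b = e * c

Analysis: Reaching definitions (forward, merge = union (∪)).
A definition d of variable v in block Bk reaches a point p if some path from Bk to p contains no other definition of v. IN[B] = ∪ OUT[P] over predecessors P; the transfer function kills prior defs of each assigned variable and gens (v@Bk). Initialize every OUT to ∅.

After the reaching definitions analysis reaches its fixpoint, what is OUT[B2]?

Answer: {a@B2, b@B2, d@B5, e@B6, f@B5}

Derivation:
Per-block solution:
  B0:   IN={}   OUT={a@B0}
  B1:   IN={a@B0, a@B2, a@B3, b@B2, d@B5, e@B6, f@B5}   OUT={a@B0, a@B2, a@B3, b@B2, d@B5, e@B6, f@B5}
  B2:   IN={a@B0, a@B2, a@B3, b@B2, d@B5, e@B6, f@B5}   OUT={a@B2, b@B2, d@B5, e@B6, f@B5}
  B3:   IN={a@B2, a@B3, b@B2, d@B5, e@B6, f@B5}   OUT={a@B3, b@B2, d@B5, e@B6, f@B5}
  B4:   IN={a@B2, a@B3, b@B2, d@B5, e@B6, f@B5}   OUT={a@B2, a@B3, b@B2, d@B5, e@B6, f@B4}
  B5:   IN={a@B2, a@B3, b@B2, d@B5, e@B6, f@B4}   OUT={a@B2, a@B3, b@B2, d@B5, e@B6, f@B5}
  B6:   IN={a@B2, a@B3, b@B2, d@B5, e@B6, f@B5}   OUT={a@B2, a@B3, b@B2, d@B5, e@B6, f@B5}
  B7:   IN={a@B2, a@B3, b@B2, d@B5, e@B6, f@B5}   OUT={a@B2, a@B3, b@B7, c@B7, d@B5, e@B6, f@B5}

Merge at B2: IN[B2] = OUT[B1] = {a@B0, a@B2, a@B3, b@B2, d@B5, e@B6, f@B5}
Applying B2's transfer function to that IN value gives OUT[B2] (row B2 above).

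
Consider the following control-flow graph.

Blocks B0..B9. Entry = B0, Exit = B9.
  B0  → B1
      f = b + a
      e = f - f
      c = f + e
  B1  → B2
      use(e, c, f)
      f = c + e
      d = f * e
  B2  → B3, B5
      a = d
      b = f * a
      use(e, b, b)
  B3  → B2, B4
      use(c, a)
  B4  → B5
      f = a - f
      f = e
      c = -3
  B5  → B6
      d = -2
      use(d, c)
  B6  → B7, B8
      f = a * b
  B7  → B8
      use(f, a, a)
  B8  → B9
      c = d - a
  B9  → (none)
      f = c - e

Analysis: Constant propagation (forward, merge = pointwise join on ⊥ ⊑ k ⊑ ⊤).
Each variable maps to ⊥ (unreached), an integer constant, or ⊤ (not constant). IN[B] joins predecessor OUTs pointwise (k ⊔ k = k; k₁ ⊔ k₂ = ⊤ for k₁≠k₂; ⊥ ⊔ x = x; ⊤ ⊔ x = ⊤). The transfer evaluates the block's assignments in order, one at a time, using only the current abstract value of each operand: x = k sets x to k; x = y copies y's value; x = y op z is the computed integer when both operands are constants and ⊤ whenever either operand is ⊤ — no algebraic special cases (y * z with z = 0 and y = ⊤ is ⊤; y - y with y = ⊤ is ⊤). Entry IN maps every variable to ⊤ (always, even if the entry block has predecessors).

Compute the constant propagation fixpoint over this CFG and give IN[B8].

Answer: {a: ⊤, b: ⊤, c: ⊤, d: -2, e: ⊤, f: ⊤}

Working:
Converged values:
  B0:   IN=(all ⊤)   OUT=(all ⊤)
  B1:   IN=(all ⊤)   OUT=(all ⊤)
  B2:   IN=(all ⊤)   OUT=(all ⊤)
  B3:   IN=(all ⊤)   OUT=(all ⊤)
  B4:   IN=(all ⊤)   OUT={c:-3; rest ⊤}
  B5:   IN=(all ⊤)   OUT={d:-2; rest ⊤}
  B6:   IN={d:-2; rest ⊤}   OUT={d:-2; rest ⊤}
  B7:   IN={d:-2; rest ⊤}   OUT={d:-2; rest ⊤}
  B8:   IN={d:-2; rest ⊤}   OUT={d:-2; rest ⊤}
  B9:   IN={d:-2; rest ⊤}   OUT={d:-2; rest ⊤}

Merge at B8: IN[B8] = OUT[B6] ⊔ OUT[B7] = {a: ⊤, b: ⊤, c: ⊤, d: -2, e: ⊤, f: ⊤}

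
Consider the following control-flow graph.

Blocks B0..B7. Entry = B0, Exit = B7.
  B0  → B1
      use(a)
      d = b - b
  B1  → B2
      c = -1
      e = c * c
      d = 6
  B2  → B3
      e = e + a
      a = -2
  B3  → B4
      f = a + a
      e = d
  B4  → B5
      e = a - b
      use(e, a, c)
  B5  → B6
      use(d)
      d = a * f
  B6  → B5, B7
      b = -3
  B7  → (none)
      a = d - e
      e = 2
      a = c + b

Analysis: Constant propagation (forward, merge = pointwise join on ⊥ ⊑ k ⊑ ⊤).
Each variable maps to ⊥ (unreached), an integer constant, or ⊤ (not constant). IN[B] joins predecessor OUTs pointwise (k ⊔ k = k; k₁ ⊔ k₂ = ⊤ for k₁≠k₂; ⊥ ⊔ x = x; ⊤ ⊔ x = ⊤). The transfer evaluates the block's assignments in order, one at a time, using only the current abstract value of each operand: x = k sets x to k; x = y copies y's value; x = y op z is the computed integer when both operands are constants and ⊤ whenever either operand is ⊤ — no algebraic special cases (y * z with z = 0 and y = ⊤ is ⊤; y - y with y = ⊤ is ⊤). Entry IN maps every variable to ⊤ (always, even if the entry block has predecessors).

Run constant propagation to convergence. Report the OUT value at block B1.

Converged values:
  B0:   IN=(all ⊤)   OUT=(all ⊤)
  B1:   IN=(all ⊤)   OUT={c:-1, d:6, e:1; rest ⊤}
  B2:   IN={c:-1, d:6, e:1; rest ⊤}   OUT={a:-2, c:-1, d:6; rest ⊤}
  B3:   IN={a:-2, c:-1, d:6; rest ⊤}   OUT={a:-2, c:-1, d:6, e:6, f:-4; rest ⊤}
  B4:   IN={a:-2, c:-1, d:6, e:6, f:-4; rest ⊤}   OUT={a:-2, c:-1, d:6, f:-4; rest ⊤}
  B5:   IN={a:-2, c:-1, f:-4; rest ⊤}   OUT={a:-2, c:-1, d:8, f:-4; rest ⊤}
  B6:   IN={a:-2, c:-1, d:8, f:-4; rest ⊤}   OUT={a:-2, b:-3, c:-1, d:8, f:-4; rest ⊤}
  B7:   IN={a:-2, b:-3, c:-1, d:8, f:-4; rest ⊤}   OUT={a:-4, b:-3, c:-1, d:8, e:2, f:-4; rest ⊤}

Merge at B1: IN[B1] = OUT[B0] = {a: ⊤, b: ⊤, c: ⊤, d: ⊤, e: ⊤, f: ⊤}
Applying B1's transfer function to that IN value gives OUT[B1] (row B1 above).

Answer: {a: ⊤, b: ⊤, c: -1, d: 6, e: 1, f: ⊤}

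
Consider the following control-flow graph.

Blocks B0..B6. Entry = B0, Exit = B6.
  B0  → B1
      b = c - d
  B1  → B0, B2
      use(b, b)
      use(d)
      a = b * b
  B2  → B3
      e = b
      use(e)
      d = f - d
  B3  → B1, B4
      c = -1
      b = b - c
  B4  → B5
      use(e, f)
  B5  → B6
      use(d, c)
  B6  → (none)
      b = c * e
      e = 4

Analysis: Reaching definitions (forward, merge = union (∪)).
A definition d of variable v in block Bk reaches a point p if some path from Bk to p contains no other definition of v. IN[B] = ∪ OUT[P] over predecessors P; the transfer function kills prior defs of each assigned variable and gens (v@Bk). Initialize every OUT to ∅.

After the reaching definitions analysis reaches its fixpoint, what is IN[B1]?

Converged values:
  B0:  IN={a@B1, b@B0, b@B3, c@B3, d@B2, e@B2}  OUT={a@B1, b@B0, c@B3, d@B2, e@B2}
  B1:  IN={a@B1, b@B0, b@B3, c@B3, d@B2, e@B2}  OUT={a@B1, b@B0, b@B3, c@B3, d@B2, e@B2}
  B2:  IN={a@B1, b@B0, b@B3, c@B3, d@B2, e@B2}  OUT={a@B1, b@B0, b@B3, c@B3, d@B2, e@B2}
  B3:  IN={a@B1, b@B0, b@B3, c@B3, d@B2, e@B2}  OUT={a@B1, b@B3, c@B3, d@B2, e@B2}
  B4:  IN={a@B1, b@B3, c@B3, d@B2, e@B2}  OUT={a@B1, b@B3, c@B3, d@B2, e@B2}
  B5:  IN={a@B1, b@B3, c@B3, d@B2, e@B2}  OUT={a@B1, b@B3, c@B3, d@B2, e@B2}
  B6:  IN={a@B1, b@B3, c@B3, d@B2, e@B2}  OUT={a@B1, b@B6, c@B3, d@B2, e@B6}

Merge at B1: IN[B1] = OUT[B0] ⊔ OUT[B3] = {a@B1, b@B0, b@B3, c@B3, d@B2, e@B2}

Answer: {a@B1, b@B0, b@B3, c@B3, d@B2, e@B2}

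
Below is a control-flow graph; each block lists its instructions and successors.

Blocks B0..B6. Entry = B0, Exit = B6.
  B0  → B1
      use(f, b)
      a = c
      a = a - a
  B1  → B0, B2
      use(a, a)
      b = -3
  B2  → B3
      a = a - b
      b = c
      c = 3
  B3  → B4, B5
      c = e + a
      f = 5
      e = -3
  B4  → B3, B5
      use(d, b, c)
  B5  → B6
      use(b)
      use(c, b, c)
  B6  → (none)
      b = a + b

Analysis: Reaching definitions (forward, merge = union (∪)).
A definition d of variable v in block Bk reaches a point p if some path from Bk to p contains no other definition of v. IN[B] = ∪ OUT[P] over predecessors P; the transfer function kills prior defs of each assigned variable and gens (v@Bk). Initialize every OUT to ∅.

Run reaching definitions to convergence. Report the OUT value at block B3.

Answer: {a@B2, b@B2, c@B3, e@B3, f@B3}

Trace:
Converged values:
  B0:  IN={a@B0, b@B1}  OUT={a@B0, b@B1}
  B1:  IN={a@B0, b@B1}  OUT={a@B0, b@B1}
  B2:  IN={a@B0, b@B1}  OUT={a@B2, b@B2, c@B2}
  B3:  IN={a@B2, b@B2, c@B2, c@B3, e@B3, f@B3}  OUT={a@B2, b@B2, c@B3, e@B3, f@B3}
  B4:  IN={a@B2, b@B2, c@B3, e@B3, f@B3}  OUT={a@B2, b@B2, c@B3, e@B3, f@B3}
  B5:  IN={a@B2, b@B2, c@B3, e@B3, f@B3}  OUT={a@B2, b@B2, c@B3, e@B3, f@B3}
  B6:  IN={a@B2, b@B2, c@B3, e@B3, f@B3}  OUT={a@B2, b@B6, c@B3, e@B3, f@B3}

Merge at B3: IN[B3] = OUT[B2] ⊔ OUT[B4] = {a@B2, b@B2, c@B2, c@B3, e@B3, f@B3}
Applying B3's transfer function to that IN value gives OUT[B3] (row B3 above).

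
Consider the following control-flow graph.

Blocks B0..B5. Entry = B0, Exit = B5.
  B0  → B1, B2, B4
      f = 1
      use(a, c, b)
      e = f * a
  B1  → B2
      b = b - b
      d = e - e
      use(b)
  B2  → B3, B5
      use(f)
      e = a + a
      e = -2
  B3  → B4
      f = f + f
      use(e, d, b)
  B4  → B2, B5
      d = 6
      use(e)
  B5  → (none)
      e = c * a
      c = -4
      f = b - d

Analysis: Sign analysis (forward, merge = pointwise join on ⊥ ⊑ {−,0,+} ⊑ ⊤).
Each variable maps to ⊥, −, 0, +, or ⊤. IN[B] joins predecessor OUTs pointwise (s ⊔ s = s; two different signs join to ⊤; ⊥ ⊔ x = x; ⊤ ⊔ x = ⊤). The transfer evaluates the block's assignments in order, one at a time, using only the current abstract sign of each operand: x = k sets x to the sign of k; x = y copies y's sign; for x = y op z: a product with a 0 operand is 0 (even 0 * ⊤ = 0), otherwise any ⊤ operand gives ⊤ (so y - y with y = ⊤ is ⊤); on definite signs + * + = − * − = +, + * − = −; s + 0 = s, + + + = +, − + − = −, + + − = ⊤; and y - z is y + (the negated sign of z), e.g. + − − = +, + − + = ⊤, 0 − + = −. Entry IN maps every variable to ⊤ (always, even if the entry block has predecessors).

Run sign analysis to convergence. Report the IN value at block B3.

Answer: {a: ⊤, b: ⊤, c: ⊤, d: ⊤, e: -, f: +}

Derivation:
Per-block solution:
  B0:  IN=(all ⊤)  OUT={f:+; rest ⊤}
  B1:  IN={f:+; rest ⊤}  OUT={f:+; rest ⊤}
  B2:  IN={f:+; rest ⊤}  OUT={e:-, f:+; rest ⊤}
  B3:  IN={e:-, f:+; rest ⊤}  OUT={e:-, f:+; rest ⊤}
  B4:  IN={f:+; rest ⊤}  OUT={d:+, f:+; rest ⊤}
  B5:  IN={f:+; rest ⊤}  OUT={c:-; rest ⊤}

Merge at B3: IN[B3] = OUT[B2] = {a: ⊤, b: ⊤, c: ⊤, d: ⊤, e: -, f: +}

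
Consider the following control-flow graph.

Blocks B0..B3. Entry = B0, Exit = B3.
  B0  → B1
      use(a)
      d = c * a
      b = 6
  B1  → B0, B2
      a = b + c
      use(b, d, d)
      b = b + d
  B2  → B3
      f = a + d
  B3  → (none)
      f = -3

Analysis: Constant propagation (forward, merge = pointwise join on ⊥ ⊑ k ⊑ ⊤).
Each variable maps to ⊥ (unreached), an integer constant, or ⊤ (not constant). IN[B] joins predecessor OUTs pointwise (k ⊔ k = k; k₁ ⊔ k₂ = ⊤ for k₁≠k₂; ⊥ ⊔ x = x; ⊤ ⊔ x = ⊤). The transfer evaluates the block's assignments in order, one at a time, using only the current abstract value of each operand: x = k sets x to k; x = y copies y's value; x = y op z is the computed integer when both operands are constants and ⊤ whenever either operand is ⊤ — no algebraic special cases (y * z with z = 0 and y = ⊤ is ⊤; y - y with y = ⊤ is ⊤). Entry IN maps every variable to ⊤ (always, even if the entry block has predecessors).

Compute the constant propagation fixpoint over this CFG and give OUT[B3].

Answer: {a: ⊤, b: ⊤, c: ⊤, d: ⊤, e: ⊤, f: -3}

Trace:
Converged values:
  B0: | IN=(all ⊤) | OUT={b:6; rest ⊤}
  B1: | IN={b:6; rest ⊤} | OUT=(all ⊤)
  B2: | IN=(all ⊤) | OUT=(all ⊤)
  B3: | IN=(all ⊤) | OUT={f:-3; rest ⊤}

Merge at B3: IN[B3] = OUT[B2] = {a: ⊤, b: ⊤, c: ⊤, d: ⊤, e: ⊤, f: ⊤}
Applying B3's transfer function to that IN value gives OUT[B3] (row B3 above).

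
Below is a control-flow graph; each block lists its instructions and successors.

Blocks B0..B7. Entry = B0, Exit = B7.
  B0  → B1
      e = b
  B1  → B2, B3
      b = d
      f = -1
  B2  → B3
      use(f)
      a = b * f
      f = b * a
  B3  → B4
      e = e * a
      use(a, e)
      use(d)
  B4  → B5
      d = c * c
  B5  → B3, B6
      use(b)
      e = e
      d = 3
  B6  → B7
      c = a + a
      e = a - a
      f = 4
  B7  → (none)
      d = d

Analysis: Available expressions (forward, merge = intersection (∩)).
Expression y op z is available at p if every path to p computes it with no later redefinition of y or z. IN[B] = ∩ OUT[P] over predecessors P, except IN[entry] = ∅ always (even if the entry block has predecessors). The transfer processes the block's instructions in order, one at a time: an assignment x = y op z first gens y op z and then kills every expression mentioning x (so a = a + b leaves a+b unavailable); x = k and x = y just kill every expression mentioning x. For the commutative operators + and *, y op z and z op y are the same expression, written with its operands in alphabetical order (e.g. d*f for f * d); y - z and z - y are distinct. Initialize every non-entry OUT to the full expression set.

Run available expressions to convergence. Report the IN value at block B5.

Fixpoint table:
  B0:  IN={}  OUT={}
  B1:  IN={}  OUT={}
  B2:  IN={}  OUT={a*b}
  B3:  IN={}  OUT={}
  B4:  IN={}  OUT={c*c}
  B5:  IN={c*c}  OUT={c*c}
  B6:  IN={c*c}  OUT={a+a, a-a}
  B7:  IN={a+a, a-a}  OUT={a+a, a-a}

Merge at B5: IN[B5] = OUT[B4] = {c*c}

Answer: {c*c}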